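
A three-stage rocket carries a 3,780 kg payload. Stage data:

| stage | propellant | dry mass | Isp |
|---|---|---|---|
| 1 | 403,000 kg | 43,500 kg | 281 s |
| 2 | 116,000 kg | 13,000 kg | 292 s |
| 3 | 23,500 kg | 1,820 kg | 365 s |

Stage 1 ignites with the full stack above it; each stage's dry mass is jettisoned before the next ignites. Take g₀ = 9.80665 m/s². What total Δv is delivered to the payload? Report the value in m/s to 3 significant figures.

Ignition mass of stage 1 = 403,000+43,500 + 116,000+13,000 + 23,500+1,820 + 3,780 = 604,600 kg.
Stage 1: m₀ = 604,600 kg, m_f = 604,600 − 403,000 = 201,600 kg; Δv = 281×9.80665×ln(2.999) = 2755.7×1.0983 ≈ 3027 m/s.
Stage 2: m₀ = 158,100 kg, m_f = 158,100 − 116,000 = 42,100 kg; Δv = 292×9.80665×ln(3.755) = 2863.5×1.3232 ≈ 3789 m/s.
Stage 3: m₀ = 29,100 kg, m_f = 29,100 − 23,500 = 5,600 kg; Δv = 365×9.80665×ln(5.196) = 3579.4×1.6480 ≈ 5899 m/s.
Total Δv = 3027 + 3789 + 5899 = 12715 m/s.

Δv ≈ 12700 m/s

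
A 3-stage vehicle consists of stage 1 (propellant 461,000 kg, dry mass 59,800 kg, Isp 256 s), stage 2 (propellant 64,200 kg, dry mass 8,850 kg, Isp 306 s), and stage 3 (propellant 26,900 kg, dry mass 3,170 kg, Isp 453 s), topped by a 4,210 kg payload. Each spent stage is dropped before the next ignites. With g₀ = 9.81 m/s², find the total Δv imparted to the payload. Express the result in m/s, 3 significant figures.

Δv ≈ 12900 m/s

Ignition mass of stage 1 = 461,000+59,800 + 64,200+8,850 + 26,900+3,170 + 4,210 = 628,130 kg.
Stage 1: m₀ = 628,130 kg, m_f = 628,130 − 461,000 = 167,130 kg; Δv = 256×9.81×ln(3.758) = 2511.4×1.3240 ≈ 3325 m/s.
Stage 2: m₀ = 107,330 kg, m_f = 107,330 − 64,200 = 43,130 kg; Δv = 306×9.81×ln(2.489) = 3001.9×0.9117 ≈ 2737 m/s.
Stage 3: m₀ = 34,280 kg, m_f = 34,280 − 26,900 = 7,380 kg; Δv = 453×9.81×ln(4.645) = 4443.9×1.5358 ≈ 6825 m/s.
Total Δv = 3325 + 2737 + 6825 = 12887 m/s.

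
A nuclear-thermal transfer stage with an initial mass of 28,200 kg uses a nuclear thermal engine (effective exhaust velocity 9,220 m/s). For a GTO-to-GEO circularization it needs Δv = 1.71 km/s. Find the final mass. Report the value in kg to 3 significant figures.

By the Tsiolkovsky rocket equation, m₀/m_f = exp(Δv / v_e) = exp(1710 / 9220.0) = exp(0.1855) = 1.2038.
m_f = m₀ / 1.2038 = 28,200 / 1.2038 = 23,425.8 kg.

final mass ≈ 23400 kg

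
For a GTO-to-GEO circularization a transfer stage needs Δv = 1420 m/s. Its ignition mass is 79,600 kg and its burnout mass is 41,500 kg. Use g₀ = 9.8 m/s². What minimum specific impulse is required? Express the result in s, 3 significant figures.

ln(m₀/m_f) = ln(79600/41500) = ln(1.918) = 0.6513.
By the Tsiolkovsky rocket equation, v_e = Δv / ln(m₀/m_f) = 1420 / 0.6513 = 2180.2 m/s.
Isp = v_e / g₀ = 2180.2 / 9.8 = 222.5 s.

Isp ≈ 222 s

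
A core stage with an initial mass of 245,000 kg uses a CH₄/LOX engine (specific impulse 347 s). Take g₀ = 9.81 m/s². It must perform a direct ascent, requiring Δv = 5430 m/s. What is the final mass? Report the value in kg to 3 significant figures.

final mass ≈ 49700 kg

v_e = Isp · g₀ = 347 × 9.81 = 3404.1 m/s.
Using Δv = v_e ln(m₀/m_f): m₀/m_f = exp(Δv / v_e) = exp(5430 / 3404.1) = exp(1.5951) = 4.9291.
m_f = m₀ / 4.9291 = 245,000 / 4.9291 = 49,704.8 kg.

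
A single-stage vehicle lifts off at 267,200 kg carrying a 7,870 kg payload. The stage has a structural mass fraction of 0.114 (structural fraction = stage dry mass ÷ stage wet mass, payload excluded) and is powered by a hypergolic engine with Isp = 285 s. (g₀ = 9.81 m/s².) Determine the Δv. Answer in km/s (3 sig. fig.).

Δv ≈ 5.50 km/s

Stage wet mass = m₀ − payload = 267,200 − 7,870 = 259,330 kg.
Stage dry mass = ε × stage wet mass = 0.114 × 259,330 = 29,563.6 kg.
Burnout mass m_f = stage dry + payload = 29,563.6 + 7,870 = 37,433.6 kg.
v_e = Isp · g₀ = 285 × 9.81 = 2795.9 m/s.
Rocket equation: Δv = v_e · ln(267,200/37,433.6) = 2795.9 × ln(7.138) = 2795.9 × 1.9654 ≈ 5495 m/s.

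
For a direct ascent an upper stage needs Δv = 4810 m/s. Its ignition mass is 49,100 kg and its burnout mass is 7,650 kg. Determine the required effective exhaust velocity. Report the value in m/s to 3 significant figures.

v_e ≈ 2590 m/s

ln(m₀/m_f) = ln(49100/7650) = ln(6.418) = 1.8592.
Using Δv = v_e ln(m₀/m_f): v_e = Δv / ln(m₀/m_f) = 4810 / 1.8592 = 2587.2 m/s.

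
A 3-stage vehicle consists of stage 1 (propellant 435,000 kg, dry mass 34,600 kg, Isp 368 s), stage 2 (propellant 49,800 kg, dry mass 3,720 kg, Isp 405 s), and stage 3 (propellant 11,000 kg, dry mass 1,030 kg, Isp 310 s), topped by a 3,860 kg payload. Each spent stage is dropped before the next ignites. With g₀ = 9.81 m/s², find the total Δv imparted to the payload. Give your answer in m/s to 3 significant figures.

Δv ≈ 14500 m/s

Ignition mass of stage 1 = 435,000+34,600 + 49,800+3,720 + 11,000+1,030 + 3,860 = 539,010 kg.
Stage 1: m₀ = 539,010 kg, m_f = 539,010 − 435,000 = 104,010 kg; Δv = 368×9.81×ln(5.182) = 3610.1×1.6452 ≈ 5939 m/s.
Stage 2: m₀ = 69,410 kg, m_f = 69,410 − 49,800 = 19,610 kg; Δv = 405×9.81×ln(3.54) = 3973.1×1.2640 ≈ 5022 m/s.
Stage 3: m₀ = 15,890 kg, m_f = 15,890 − 11,000 = 4,890 kg; Δv = 310×9.81×ln(3.249) = 3041.1×1.1785 ≈ 3584 m/s.
Total Δv = 5939 + 5022 + 3584 = 14545 m/s.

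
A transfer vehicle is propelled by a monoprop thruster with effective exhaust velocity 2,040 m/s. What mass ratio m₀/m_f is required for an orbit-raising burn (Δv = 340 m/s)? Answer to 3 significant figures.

Using Δv = v_e ln(m₀/m_f): m₀/m_f = exp(Δv / v_e) = exp(340 / 2040.0) = exp(0.1667) = 1.1814.

mass ratio ≈ 1.18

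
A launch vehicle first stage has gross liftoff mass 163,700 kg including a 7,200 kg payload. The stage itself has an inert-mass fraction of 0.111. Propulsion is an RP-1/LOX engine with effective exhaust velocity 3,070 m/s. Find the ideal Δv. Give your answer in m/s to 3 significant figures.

Δv ≈ 5820 m/s

Stage wet mass = m₀ − payload = 163,700 − 7,200 = 156,500 kg.
Stage dry mass = ε × stage wet mass = 0.111 × 156,500 = 17,371.5 kg.
Burnout mass m_f = stage dry + payload = 17,371.5 + 7,200 = 24,571.5 kg.
Δv = v_e · ln(163,700/24,571.5) = 3070.0 × ln(6.662) = 3070.0 × 1.8964 ≈ 5822 m/s.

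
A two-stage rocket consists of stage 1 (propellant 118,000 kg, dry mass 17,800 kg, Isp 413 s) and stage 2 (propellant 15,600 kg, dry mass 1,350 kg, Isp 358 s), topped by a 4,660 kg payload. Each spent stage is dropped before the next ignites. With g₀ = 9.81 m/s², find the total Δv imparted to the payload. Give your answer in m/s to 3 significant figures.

Ignition mass of stage 1 = 118,000+17,800 + 15,600+1,350 + 4,660 = 157,410 kg.
Stage 1: m₀ = 157,410 kg, m_f = 157,410 − 118,000 = 39,410 kg; Δv = 413×9.81×ln(3.994) = 4051.5×1.3848 ≈ 5611 m/s.
Stage 2: m₀ = 21,610 kg, m_f = 21,610 − 15,600 = 6,010 kg; Δv = 358×9.81×ln(3.596) = 3512.0×1.2797 ≈ 4494 m/s.
Total Δv = 5611 + 4494 = 10105 m/s.

Δv ≈ 10100 m/s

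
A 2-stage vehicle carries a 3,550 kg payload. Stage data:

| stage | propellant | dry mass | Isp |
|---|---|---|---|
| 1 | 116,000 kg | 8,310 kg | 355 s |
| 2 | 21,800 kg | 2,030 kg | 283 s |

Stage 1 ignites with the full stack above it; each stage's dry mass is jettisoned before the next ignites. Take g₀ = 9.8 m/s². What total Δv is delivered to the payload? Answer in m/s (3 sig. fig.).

Δv ≈ 9450 m/s

Ignition mass of stage 1 = 116,000+8,310 + 21,800+2,030 + 3,550 = 151,690 kg.
Stage 1: m₀ = 151,690 kg, m_f = 151,690 − 116,000 = 35,690 kg; Δv = 355×9.8×ln(4.25) = 3479.0×1.4470 ≈ 5034 m/s.
Stage 2: m₀ = 27,380 kg, m_f = 27,380 − 21,800 = 5,580 kg; Δv = 283×9.8×ln(4.907) = 2773.4×1.5906 ≈ 4411 m/s.
Total Δv = 5034 + 4411 = 9445 m/s.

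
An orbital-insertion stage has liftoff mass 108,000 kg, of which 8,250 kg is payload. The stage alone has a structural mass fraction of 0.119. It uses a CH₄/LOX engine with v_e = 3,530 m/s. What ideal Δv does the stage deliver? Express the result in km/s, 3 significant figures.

Δv ≈ 5.93 km/s

Stage wet mass = m₀ − payload = 108,000 − 8,250 = 99,750 kg.
Stage dry mass = ε × stage wet mass = 0.119 × 99,750 = 11,870.3 kg.
Burnout mass m_f = stage dry + payload = 11,870.3 + 8,250 = 20,120.3 kg.
Using Δv = v_e ln(m₀/m_f): Δv = v_e · ln(108,000/20,120.3) = 3530.0 × ln(5.368) = 3530.0 × 1.6804 ≈ 5932 m/s.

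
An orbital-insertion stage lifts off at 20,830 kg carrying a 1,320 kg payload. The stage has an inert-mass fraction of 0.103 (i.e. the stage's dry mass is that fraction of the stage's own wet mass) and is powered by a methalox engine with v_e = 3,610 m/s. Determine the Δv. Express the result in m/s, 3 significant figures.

Δv ≈ 6620 m/s

Stage wet mass = m₀ − payload = 20,830 − 1,320 = 19,510 kg.
Stage dry mass = ε × stage wet mass = 0.103 × 19,510 = 2,009.53 kg.
Burnout mass m_f = stage dry + payload = 2,009.53 + 1,320 = 3,329.53 kg.
Using Δv = v_e ln(m₀/m_f): Δv = v_e · ln(20,830/3,329.53) = 3610.0 × ln(6.256) = 3610.0 × 1.8336 ≈ 6619 m/s.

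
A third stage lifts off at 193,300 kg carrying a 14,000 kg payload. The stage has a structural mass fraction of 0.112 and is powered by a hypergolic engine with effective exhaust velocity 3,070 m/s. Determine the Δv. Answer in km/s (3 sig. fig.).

Δv ≈ 5.33 km/s

Stage wet mass = m₀ − payload = 193,300 − 14,000 = 179,300 kg.
Stage dry mass = ε × stage wet mass = 0.112 × 179,300 = 20,081.6 kg.
Burnout mass m_f = stage dry + payload = 20,081.6 + 14,000 = 34,081.6 kg.
From the ideal rocket equation, Δv = v_e · ln(193,300/34,081.6) = 3070.0 × ln(5.672) = 3070.0 × 1.7355 ≈ 5328 m/s.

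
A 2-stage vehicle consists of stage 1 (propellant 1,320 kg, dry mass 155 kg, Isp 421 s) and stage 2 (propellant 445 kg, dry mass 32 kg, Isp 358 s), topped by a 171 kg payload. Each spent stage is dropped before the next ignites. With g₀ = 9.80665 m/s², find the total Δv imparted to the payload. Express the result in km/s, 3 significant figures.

Ignition mass of stage 1 = 1,320+155 + 445+32 + 171 = 2,123 kg.
Stage 1: m₀ = 2,123 kg, m_f = 2,123 − 1,320 = 803 kg; Δv = 421×9.80665×ln(2.644) = 4128.6×0.9722 ≈ 4014 m/s.
Stage 2: m₀ = 648 kg, m_f = 648 − 445 = 203 kg; Δv = 358×9.80665×ln(3.192) = 3510.8×1.1607 ≈ 4075 m/s.
Total Δv = 4014 + 4075 = 8089 m/s.

Δv ≈ 8.09 km/s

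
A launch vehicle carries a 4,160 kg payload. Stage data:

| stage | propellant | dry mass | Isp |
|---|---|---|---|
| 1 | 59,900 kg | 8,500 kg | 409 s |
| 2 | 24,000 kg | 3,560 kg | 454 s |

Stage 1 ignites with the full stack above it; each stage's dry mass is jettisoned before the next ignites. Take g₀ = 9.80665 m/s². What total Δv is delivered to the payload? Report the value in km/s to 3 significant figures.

Δv ≈ 9.95 km/s

Ignition mass of stage 1 = 59,900+8,500 + 24,000+3,560 + 4,160 = 100,120 kg.
Stage 1: m₀ = 100,120 kg, m_f = 100,120 − 59,900 = 40,220 kg; Δv = 409×9.80665×ln(2.489) = 4010.9×0.9120 ≈ 3658 m/s.
Stage 2: m₀ = 31,720 kg, m_f = 31,720 − 24,000 = 7,720 kg; Δv = 454×9.80665×ln(4.109) = 4452.2×1.4131 ≈ 6292 m/s.
Total Δv = 3658 + 6292 = 9950 m/s.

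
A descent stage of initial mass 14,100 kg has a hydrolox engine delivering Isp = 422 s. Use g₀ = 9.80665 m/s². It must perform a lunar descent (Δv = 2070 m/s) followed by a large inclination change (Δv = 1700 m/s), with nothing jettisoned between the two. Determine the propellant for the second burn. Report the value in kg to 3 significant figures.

v_e = Isp · g₀ = 422 × 9.80665 = 4138.4 m/s.
After the first burn: m = 14100 × exp(−2070/4138.4) = 14100 × 0.60641 = 8,550.38 kg.
After the second burn: m = 8,550.38 × exp(−1700/4138.4) = 8,550.38 × 0.66313 = 5,670.01 kg.
Second-burn propellant = 8,550.38 − 5,670.01 = 2,880.37 kg.

propellant for the second burn ≈ 2880 kg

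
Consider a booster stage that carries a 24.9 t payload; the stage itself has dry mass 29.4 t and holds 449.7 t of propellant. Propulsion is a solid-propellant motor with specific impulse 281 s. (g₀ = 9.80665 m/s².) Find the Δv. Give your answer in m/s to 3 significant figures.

v_e = Isp · g₀ = 281 × 9.80665 = 2755.7 m/s.
m₀ = payload + dry + propellant = 24.9 + 29.4 + 449.7 = 504 t.
m_f = payload + dry = 24.9 + 29.4 = 54.3 t.
Rocket equation: Δv = v_e · ln(m₀/m_f) = 2755.7 × ln(9.282) = 2755.7 × 2.2281 ≈ 6139.8 m/s.

Δv ≈ 6140 m/s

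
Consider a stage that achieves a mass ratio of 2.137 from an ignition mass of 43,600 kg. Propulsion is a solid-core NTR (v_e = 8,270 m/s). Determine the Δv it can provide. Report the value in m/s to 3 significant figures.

Δv = v_e · ln(2.137) = 8270.0 × 0.7594 ≈ 6280.3 m/s.

Δv ≈ 6280 m/s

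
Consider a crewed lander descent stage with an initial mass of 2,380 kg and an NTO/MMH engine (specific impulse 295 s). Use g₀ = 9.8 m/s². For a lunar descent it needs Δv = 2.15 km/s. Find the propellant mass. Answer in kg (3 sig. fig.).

v_e = Isp · g₀ = 295 × 9.8 = 2891.0 m/s.
Using Δv = v_e ln(m₀/m_f): m₀/m_f = exp(Δv / v_e) = exp(2150 / 2891.0) = exp(0.7437) = 2.1037.
m_f = 2,380 / 2.1037 = 1,131.34 kg, so propellant = m₀ − m_f = 2,380 − 1,131.34 = 1,248.66 kg.

propellant mass ≈ 1250 kg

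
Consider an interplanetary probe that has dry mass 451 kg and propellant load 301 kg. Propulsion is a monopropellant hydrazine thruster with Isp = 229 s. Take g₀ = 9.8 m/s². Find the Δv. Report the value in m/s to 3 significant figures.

Δv ≈ 1150 m/s

v_e = Isp · g₀ = 229 × 9.8 = 2244.2 m/s.
m₀ = m_dry + m_prop = 451 + 301 = 752 kg.
Rocket equation: Δv = v_e · ln(m₀/m_f) = 2244.2 × ln(1.667) = 2244.2 × 0.5113 ≈ 1147.4 m/s.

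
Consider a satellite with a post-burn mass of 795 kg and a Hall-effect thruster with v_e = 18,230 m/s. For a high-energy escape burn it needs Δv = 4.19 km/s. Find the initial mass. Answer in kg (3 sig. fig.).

initial mass ≈ 1000 kg

Using Δv = v_e ln(m₀/m_f): m₀/m_f = exp(Δv / v_e) = exp(4190 / 18230.0) = exp(0.2298) = 1.2584.
m₀ = m_f × 1.2584 = 795 × 1.2584 = 1,000.43 kg.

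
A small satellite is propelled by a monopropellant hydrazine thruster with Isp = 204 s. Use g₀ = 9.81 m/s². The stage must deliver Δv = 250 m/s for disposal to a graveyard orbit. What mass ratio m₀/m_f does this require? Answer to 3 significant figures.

v_e = Isp · g₀ = 204 × 9.81 = 2001.2 m/s.
m₀/m_f = exp(Δv / v_e) = exp(250 / 2001.2) = exp(0.1249) = 1.1331.

mass ratio ≈ 1.13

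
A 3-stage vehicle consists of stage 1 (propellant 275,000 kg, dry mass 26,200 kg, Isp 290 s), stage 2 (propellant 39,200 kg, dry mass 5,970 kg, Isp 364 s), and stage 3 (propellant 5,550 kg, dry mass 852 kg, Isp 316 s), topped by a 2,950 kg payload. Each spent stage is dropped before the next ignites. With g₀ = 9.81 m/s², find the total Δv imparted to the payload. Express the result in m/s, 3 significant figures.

Ignition mass of stage 1 = 275,000+26,200 + 39,200+5,970 + 5,550+852 + 2,950 = 355,722 kg.
Stage 1: m₀ = 355,722 kg, m_f = 355,722 − 275,000 = 80,722 kg; Δv = 290×9.81×ln(4.407) = 2844.9×1.4831 ≈ 4219 m/s.
Stage 2: m₀ = 54,522 kg, m_f = 54,522 − 39,200 = 15,322 kg; Δv = 364×9.81×ln(3.558) = 3570.8×1.2693 ≈ 4533 m/s.
Stage 3: m₀ = 9,352 kg, m_f = 9,352 − 5,550 = 3,802 kg; Δv = 316×9.81×ln(2.46) = 3100.0×0.9001 ≈ 2790 m/s.
Total Δv = 4219 + 4533 + 2790 = 11542 m/s.

Δv ≈ 11500 m/s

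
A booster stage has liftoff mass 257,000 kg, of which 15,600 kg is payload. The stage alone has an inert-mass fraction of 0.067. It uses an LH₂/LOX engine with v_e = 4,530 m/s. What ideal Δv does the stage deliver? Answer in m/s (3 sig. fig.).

Δv ≈ 9470 m/s

Stage wet mass = m₀ − payload = 257,000 − 15,600 = 241,400 kg.
Stage dry mass = ε × stage wet mass = 0.067 × 241,400 = 16,173.8 kg.
Burnout mass m_f = stage dry + payload = 16,173.8 + 15,600 = 31,773.8 kg.
By the Tsiolkovsky rocket equation, Δv = v_e · ln(257,000/31,773.8) = 4530.0 × ln(8.088) = 4530.0 × 2.0904 ≈ 9470 m/s.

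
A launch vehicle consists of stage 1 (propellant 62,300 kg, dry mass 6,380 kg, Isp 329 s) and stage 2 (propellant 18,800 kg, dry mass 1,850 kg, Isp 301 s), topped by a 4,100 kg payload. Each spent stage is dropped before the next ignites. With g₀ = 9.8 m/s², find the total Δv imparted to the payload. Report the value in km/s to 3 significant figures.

Δv ≈ 7.75 km/s

Ignition mass of stage 1 = 62,300+6,380 + 18,800+1,850 + 4,100 = 93,430 kg.
Stage 1: m₀ = 93,430 kg, m_f = 93,430 − 62,300 = 31,130 kg; Δv = 329×9.8×ln(3.001) = 3224.2×1.0990 ≈ 3544 m/s.
Stage 2: m₀ = 24,750 kg, m_f = 24,750 − 18,800 = 5,950 kg; Δv = 301×9.8×ln(4.16) = 2949.8×1.4254 ≈ 4205 m/s.
Total Δv = 3544 + 4205 = 7749 m/s.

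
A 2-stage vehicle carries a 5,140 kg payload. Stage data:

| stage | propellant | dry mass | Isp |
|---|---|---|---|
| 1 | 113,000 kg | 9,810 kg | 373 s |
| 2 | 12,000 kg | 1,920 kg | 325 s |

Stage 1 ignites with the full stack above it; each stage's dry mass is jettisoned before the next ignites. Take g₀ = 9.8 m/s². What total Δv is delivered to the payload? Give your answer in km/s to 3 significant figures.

Ignition mass of stage 1 = 113,000+9,810 + 12,000+1,920 + 5,140 = 141,870 kg.
Stage 1: m₀ = 141,870 kg, m_f = 141,870 − 113,000 = 28,870 kg; Δv = 373×9.8×ln(4.914) = 3655.4×1.5921 ≈ 5820 m/s.
Stage 2: m₀ = 19,060 kg, m_f = 19,060 − 12,000 = 7,060 kg; Δv = 325×9.8×ln(2.7) = 3185.0×0.9931 ≈ 3163 m/s.
Total Δv = 5820 + 3163 = 8983 m/s.

Δv ≈ 8.98 km/s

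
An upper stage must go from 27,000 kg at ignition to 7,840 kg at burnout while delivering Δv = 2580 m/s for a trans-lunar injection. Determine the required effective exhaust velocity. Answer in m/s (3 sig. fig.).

ln(m₀/m_f) = ln(27000/7840) = ln(3.444) = 1.2366.
v_e = Δv / ln(m₀/m_f) = 2580 / 1.2366 = 2086.4 m/s.

v_e ≈ 2090 m/s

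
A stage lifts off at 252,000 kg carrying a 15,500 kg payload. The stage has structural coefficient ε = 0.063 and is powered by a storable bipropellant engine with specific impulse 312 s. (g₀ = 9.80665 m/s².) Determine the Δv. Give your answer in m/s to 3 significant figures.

Stage wet mass = m₀ − payload = 252,000 − 15,500 = 236,500 kg.
Stage dry mass = ε × stage wet mass = 0.063 × 236,500 = 14,899.5 kg.
Burnout mass m_f = stage dry + payload = 14,899.5 + 15,500 = 30,399.5 kg.
v_e = Isp · g₀ = 312 × 9.80665 = 3059.7 m/s.
Using Δv = v_e ln(m₀/m_f): Δv = v_e · ln(252,000/30,399.5) = 3059.7 × ln(8.29) = 3059.7 × 2.1150 ≈ 6471 m/s.

Δv ≈ 6470 m/s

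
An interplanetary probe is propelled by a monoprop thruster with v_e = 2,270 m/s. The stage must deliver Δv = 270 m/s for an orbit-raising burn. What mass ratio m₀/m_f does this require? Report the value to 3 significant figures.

m₀/m_f = exp(Δv / v_e) = exp(270 / 2270.0) = exp(0.1189) = 1.1263.

mass ratio ≈ 1.13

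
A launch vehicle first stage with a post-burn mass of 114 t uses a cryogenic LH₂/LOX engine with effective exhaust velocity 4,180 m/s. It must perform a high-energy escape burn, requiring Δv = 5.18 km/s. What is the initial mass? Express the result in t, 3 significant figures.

initial mass ≈ 394 t

From the ideal rocket equation, m₀/m_f = exp(Δv / v_e) = exp(5180 / 4180.0) = exp(1.2392) = 3.4530.
m₀ = m_f × 3.4530 = 114 × 3.4530 = 393.642 t.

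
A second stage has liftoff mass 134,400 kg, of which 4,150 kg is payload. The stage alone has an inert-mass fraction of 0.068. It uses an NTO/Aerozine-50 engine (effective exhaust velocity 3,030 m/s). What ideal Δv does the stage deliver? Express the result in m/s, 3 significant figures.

Stage wet mass = m₀ − payload = 134,400 − 4,150 = 130,250 kg.
Stage dry mass = ε × stage wet mass = 0.068 × 130,250 = 8,857 kg.
Burnout mass m_f = stage dry + payload = 8,857 + 4,150 = 13,007 kg.
Using Δv = v_e ln(m₀/m_f): Δv = v_e · ln(134,400/13,007) = 3030.0 × ln(10.33) = 3030.0 × 2.3353 ≈ 7076 m/s.

Δv ≈ 7080 m/s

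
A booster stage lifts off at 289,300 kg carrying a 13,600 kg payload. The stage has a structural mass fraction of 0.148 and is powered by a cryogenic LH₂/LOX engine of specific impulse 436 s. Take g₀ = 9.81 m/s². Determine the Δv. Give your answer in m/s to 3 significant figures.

Stage wet mass = m₀ − payload = 289,300 − 13,600 = 275,700 kg.
Stage dry mass = ε × stage wet mass = 0.148 × 275,700 = 40,803.6 kg.
Burnout mass m_f = stage dry + payload = 40,803.6 + 13,600 = 54,403.6 kg.
v_e = Isp · g₀ = 436 × 9.81 = 4277.2 m/s.
From the ideal rocket equation, Δv = v_e · ln(289,300/54,403.6) = 4277.2 × ln(5.318) = 4277.2 × 1.6710 ≈ 7147 m/s.

Δv ≈ 7150 m/s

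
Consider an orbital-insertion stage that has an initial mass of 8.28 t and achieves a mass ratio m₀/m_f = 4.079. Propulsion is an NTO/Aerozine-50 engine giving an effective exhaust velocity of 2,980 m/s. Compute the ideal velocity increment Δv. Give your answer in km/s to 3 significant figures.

Δv ≈ 4.19 km/s

Δv = v_e · ln(4.079) = 2980.0 × 1.4059 ≈ 4189.4 m/s.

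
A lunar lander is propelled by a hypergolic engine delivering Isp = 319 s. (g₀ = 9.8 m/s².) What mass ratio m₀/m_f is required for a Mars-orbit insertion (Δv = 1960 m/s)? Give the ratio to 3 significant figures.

v_e = Isp · g₀ = 319 × 9.8 = 3126.2 m/s.
Rocket equation: m₀/m_f = exp(Δv / v_e) = exp(1960 / 3126.2) = exp(0.6270) = 1.8719.

mass ratio ≈ 1.87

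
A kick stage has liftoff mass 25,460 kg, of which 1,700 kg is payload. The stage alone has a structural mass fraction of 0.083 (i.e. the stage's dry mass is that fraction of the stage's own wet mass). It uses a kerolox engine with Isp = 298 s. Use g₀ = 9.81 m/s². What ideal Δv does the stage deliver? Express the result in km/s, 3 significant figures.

Stage wet mass = m₀ − payload = 25,460 − 1,700 = 23,760 kg.
Stage dry mass = ε × stage wet mass = 0.083 × 23,760 = 1,972.08 kg.
Burnout mass m_f = stage dry + payload = 1,972.08 + 1,700 = 3,672.08 kg.
v_e = Isp · g₀ = 298 × 9.81 = 2923.4 m/s.
Rocket equation: Δv = v_e · ln(25,460/3,672.08) = 2923.4 × ln(6.933) = 2923.4 × 1.9364 ≈ 5661 m/s.

Δv ≈ 5.66 km/s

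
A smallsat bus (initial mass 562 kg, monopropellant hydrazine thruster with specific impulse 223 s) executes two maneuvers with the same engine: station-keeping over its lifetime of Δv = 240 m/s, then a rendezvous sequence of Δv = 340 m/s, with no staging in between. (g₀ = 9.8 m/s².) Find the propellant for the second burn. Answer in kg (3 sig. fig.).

propellant for the second burn ≈ 72.6 kg

v_e = Isp · g₀ = 223 × 9.8 = 2185.4 m/s.
After the first burn: m = 562 × exp(−240/2185.4) = 562 × 0.89600 = 503.552 kg.
After the second burn: m = 503.552 × exp(−340/2185.4) = 503.552 × 0.85592 = 431 kg.
Second-burn propellant = 503.552 − 431 = 72.552 kg.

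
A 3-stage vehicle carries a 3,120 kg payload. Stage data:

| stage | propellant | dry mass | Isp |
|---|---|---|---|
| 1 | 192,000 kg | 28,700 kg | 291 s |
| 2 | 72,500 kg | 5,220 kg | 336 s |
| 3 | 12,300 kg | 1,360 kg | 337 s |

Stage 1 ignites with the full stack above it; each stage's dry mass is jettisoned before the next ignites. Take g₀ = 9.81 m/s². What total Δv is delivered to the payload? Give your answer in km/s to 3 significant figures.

Ignition mass of stage 1 = 192,000+28,700 + 72,500+5,220 + 12,300+1,360 + 3,120 = 315,200 kg.
Stage 1: m₀ = 315,200 kg, m_f = 315,200 − 192,000 = 123,200 kg; Δv = 291×9.81×ln(2.558) = 2854.7×0.9394 ≈ 2682 m/s.
Stage 2: m₀ = 94,500 kg, m_f = 94,500 − 72,500 = 22,000 kg; Δv = 336×9.81×ln(4.295) = 3296.2×1.4576 ≈ 4804 m/s.
Stage 3: m₀ = 16,780 kg, m_f = 16,780 − 12,300 = 4,480 kg; Δv = 337×9.81×ln(3.746) = 3306.0×1.3206 ≈ 4366 m/s.
Total Δv = 2682 + 4804 + 4366 = 11852 m/s.

Δv ≈ 11.9 km/s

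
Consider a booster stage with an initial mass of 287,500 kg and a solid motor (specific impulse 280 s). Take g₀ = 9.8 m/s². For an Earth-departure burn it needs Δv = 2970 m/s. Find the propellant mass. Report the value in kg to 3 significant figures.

v_e = Isp · g₀ = 280 × 9.8 = 2744.0 m/s.
Using Δv = v_e ln(m₀/m_f): m₀/m_f = exp(Δv / v_e) = exp(2970 / 2744.0) = exp(1.0824) = 2.9516.
m_f = 287,500 / 2.9516 = 97,404.8 kg, so propellant = m₀ − m_f = 287,500 − 97,404.8 = 190,095.2 kg.

propellant mass ≈ 190000 kg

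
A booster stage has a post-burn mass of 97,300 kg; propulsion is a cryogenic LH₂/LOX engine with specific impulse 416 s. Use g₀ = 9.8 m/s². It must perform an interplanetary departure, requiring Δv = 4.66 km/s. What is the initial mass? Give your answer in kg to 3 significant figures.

v_e = Isp · g₀ = 416 × 9.8 = 4076.8 m/s.
m₀/m_f = exp(Δv / v_e) = exp(4660 / 4076.8) = exp(1.1431) = 3.1363.
m₀ = m_f × 3.1363 = 97,300 × 3.1363 = 305,162 kg.

initial mass ≈ 305000 kg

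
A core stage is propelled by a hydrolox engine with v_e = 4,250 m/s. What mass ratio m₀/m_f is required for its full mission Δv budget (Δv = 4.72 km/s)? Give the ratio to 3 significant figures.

mass ratio ≈ 3.04

Using Δv = v_e ln(m₀/m_f): m₀/m_f = exp(Δv / v_e) = exp(4720 / 4250.0) = exp(1.1106) = 3.0361.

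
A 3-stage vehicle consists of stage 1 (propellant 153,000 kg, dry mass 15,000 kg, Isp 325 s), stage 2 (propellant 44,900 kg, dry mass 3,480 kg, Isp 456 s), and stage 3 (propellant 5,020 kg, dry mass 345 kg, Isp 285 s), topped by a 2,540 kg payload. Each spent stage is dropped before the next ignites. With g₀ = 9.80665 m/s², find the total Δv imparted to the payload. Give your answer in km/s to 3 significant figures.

Δv ≈ 13.6 km/s

Ignition mass of stage 1 = 153,000+15,000 + 44,900+3,480 + 5,020+345 + 2,540 = 224,285 kg.
Stage 1: m₀ = 224,285 kg, m_f = 224,285 − 153,000 = 71,285 kg; Δv = 325×9.80665×ln(3.146) = 3187.2×1.1462 ≈ 3653 m/s.
Stage 2: m₀ = 56,285 kg, m_f = 56,285 − 44,900 = 11,385 kg; Δv = 456×9.80665×ln(4.944) = 4471.8×1.5981 ≈ 7147 m/s.
Stage 3: m₀ = 7,905 kg, m_f = 7,905 − 5,020 = 2,885 kg; Δv = 285×9.80665×ln(2.74) = 2794.9×1.0080 ≈ 2817 m/s.
Total Δv = 3653 + 7147 + 2817 = 13617 m/s.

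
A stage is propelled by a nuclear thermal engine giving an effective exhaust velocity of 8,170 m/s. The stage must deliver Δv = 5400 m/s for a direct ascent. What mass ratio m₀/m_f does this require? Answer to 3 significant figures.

mass ratio ≈ 1.94

m₀/m_f = exp(Δv / v_e) = exp(5400 / 8170.0) = exp(0.6610) = 1.9366.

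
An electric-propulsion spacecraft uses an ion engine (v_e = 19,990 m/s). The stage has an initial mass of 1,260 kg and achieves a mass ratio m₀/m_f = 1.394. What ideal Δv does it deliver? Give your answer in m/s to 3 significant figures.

By the Tsiolkovsky rocket equation, Δv = v_e · ln(1.394) = 19990.0 × 0.3322 ≈ 6640.2 m/s.

Δv ≈ 6640 m/s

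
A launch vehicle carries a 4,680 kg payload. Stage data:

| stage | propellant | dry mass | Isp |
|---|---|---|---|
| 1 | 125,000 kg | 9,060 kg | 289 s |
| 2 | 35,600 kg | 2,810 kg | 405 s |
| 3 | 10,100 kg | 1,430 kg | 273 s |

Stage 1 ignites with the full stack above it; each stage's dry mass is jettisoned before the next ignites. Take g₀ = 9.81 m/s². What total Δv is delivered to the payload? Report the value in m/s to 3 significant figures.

Ignition mass of stage 1 = 125,000+9,060 + 35,600+2,810 + 10,100+1,430 + 4,680 = 188,680 kg.
Stage 1: m₀ = 188,680 kg, m_f = 188,680 − 125,000 = 63,680 kg; Δv = 289×9.81×ln(2.963) = 2835.1×1.0862 ≈ 3079 m/s.
Stage 2: m₀ = 54,620 kg, m_f = 54,620 − 35,600 = 19,020 kg; Δv = 405×9.81×ln(2.872) = 3973.1×1.0549 ≈ 4191 m/s.
Stage 3: m₀ = 16,210 kg, m_f = 16,210 − 10,100 = 6,110 kg; Δv = 273×9.81×ln(2.653) = 2678.1×0.9757 ≈ 2613 m/s.
Total Δv = 3079 + 4191 + 2613 = 9883 m/s.

Δv ≈ 9880 m/s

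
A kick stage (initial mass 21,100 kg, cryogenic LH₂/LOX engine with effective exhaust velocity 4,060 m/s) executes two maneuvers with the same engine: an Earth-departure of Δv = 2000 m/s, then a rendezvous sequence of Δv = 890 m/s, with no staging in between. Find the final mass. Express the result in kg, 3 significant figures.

After the first burn: m = 21100 × exp(−2000/4060.0) = 21100 × 0.61103 = 12,892.7 kg.
After the second burn: m = 12,892.7 × exp(−890/4060.0) = 12,892.7 × 0.80315 = 10,354.8 kg.

final mass ≈ 10400 kg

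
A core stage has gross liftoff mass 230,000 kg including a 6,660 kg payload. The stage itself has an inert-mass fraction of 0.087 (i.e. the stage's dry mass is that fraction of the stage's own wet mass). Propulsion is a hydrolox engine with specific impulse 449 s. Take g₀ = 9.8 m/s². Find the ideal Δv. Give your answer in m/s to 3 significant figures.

Stage wet mass = m₀ − payload = 230,000 − 6,660 = 223,340 kg.
Stage dry mass = ε × stage wet mass = 0.087 × 223,340 = 19,430.6 kg.
Burnout mass m_f = stage dry + payload = 19,430.6 + 6,660 = 26,090.6 kg.
v_e = Isp · g₀ = 449 × 9.8 = 4400.2 m/s.
Δv = v_e · ln(230,000/26,090.6) = 4400.2 × ln(8.815) = 4400.2 × 2.1765 ≈ 9577 m/s.

Δv ≈ 9580 m/s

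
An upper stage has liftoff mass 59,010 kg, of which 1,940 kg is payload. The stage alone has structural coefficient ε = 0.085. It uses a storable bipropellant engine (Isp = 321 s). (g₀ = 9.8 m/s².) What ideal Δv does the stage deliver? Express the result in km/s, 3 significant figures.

Stage wet mass = m₀ − payload = 59,010 − 1,940 = 57,070 kg.
Stage dry mass = ε × stage wet mass = 0.085 × 57,070 = 4,850.95 kg.
Burnout mass m_f = stage dry + payload = 4,850.95 + 1,940 = 6,790.95 kg.
v_e = Isp · g₀ = 321 × 9.8 = 3145.8 m/s.
Rocket equation: Δv = v_e · ln(59,010/6,790.95) = 3145.8 × ln(8.69) = 3145.8 × 2.1621 ≈ 6802 m/s.

Δv ≈ 6.80 km/s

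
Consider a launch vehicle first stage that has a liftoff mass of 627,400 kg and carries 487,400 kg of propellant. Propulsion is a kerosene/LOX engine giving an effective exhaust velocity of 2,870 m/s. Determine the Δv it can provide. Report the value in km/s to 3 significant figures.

m_f = m₀ − m_prop = 627,400 − 487,400 = 140,000 kg.
Δv = v_e · ln(m₀/m_f) = 2870.0 × ln(4.481) = 2870.0 × 1.4999 ≈ 4304.8 m/s.

Δv ≈ 4.30 km/s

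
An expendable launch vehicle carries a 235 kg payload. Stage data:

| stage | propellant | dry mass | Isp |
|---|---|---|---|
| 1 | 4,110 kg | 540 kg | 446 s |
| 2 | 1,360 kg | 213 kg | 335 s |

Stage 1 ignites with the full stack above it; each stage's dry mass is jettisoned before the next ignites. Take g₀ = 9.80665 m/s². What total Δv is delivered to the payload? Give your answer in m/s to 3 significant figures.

Ignition mass of stage 1 = 4,110+540 + 1,360+213 + 235 = 6,458 kg.
Stage 1: m₀ = 6,458 kg, m_f = 6,458 − 4,110 = 2,348 kg; Δv = 446×9.80665×ln(2.75) = 4373.8×1.0118 ≈ 4425 m/s.
Stage 2: m₀ = 1,808 kg, m_f = 1,808 − 1,360 = 448 kg; Δv = 335×9.80665×ln(4.036) = 3285.2×1.3952 ≈ 4583 m/s.
Total Δv = 4425 + 4583 = 9008 m/s.

Δv ≈ 9010 m/s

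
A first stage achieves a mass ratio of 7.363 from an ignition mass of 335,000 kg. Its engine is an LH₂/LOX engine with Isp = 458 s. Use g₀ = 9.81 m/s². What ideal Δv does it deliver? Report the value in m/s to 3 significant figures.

v_e = Isp · g₀ = 458 × 9.81 = 4493.0 m/s.
From the ideal rocket equation, Δv = v_e · ln(7.363) = 4493.0 × 1.9965 ≈ 8970.1 m/s.

Δv ≈ 8970 m/s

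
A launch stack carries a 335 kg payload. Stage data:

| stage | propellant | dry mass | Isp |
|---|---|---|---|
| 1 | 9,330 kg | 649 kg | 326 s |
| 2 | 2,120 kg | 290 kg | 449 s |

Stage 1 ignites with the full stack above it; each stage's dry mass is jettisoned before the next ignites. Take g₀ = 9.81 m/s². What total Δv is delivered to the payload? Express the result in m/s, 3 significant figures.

Ignition mass of stage 1 = 9,330+649 + 2,120+290 + 335 = 12,724 kg.
Stage 1: m₀ = 12,724 kg, m_f = 12,724 − 9,330 = 3,394 kg; Δv = 326×9.81×ln(3.749) = 3198.1×1.3215 ≈ 4226 m/s.
Stage 2: m₀ = 2,745 kg, m_f = 2,745 − 2,120 = 625 kg; Δv = 449×9.81×ln(4.392) = 4404.7×1.4798 ≈ 6518 m/s.
Total Δv = 4226 + 6518 = 10744 m/s.

Δv ≈ 10700 m/s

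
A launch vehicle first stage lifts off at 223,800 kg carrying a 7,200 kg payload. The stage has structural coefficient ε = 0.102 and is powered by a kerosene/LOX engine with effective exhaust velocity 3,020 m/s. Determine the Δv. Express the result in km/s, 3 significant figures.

Δv ≈ 6.14 km/s

Stage wet mass = m₀ − payload = 223,800 − 7,200 = 216,600 kg.
Stage dry mass = ε × stage wet mass = 0.102 × 216,600 = 22,093.2 kg.
Burnout mass m_f = stage dry + payload = 22,093.2 + 7,200 = 29,293.2 kg.
From the ideal rocket equation, Δv = v_e · ln(223,800/29,293.2) = 3020.0 × ln(7.64) = 3020.0 × 2.0334 ≈ 6141 m/s.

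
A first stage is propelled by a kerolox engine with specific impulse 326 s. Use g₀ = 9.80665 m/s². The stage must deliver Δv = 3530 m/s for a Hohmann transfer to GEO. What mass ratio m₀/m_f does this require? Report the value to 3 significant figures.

v_e = Isp · g₀ = 326 × 9.80665 = 3197.0 m/s.
m₀/m_f = exp(Δv / v_e) = exp(3530 / 3197.0) = exp(1.1042) = 3.0167.

mass ratio ≈ 3.02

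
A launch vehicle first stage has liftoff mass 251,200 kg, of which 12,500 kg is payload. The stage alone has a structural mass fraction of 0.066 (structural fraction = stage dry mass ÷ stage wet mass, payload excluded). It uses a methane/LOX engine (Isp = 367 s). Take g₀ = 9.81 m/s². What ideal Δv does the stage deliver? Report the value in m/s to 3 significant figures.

Stage wet mass = m₀ − payload = 251,200 − 12,500 = 238,700 kg.
Stage dry mass = ε × stage wet mass = 0.066 × 238,700 = 15,754.2 kg.
Burnout mass m_f = stage dry + payload = 15,754.2 + 12,500 = 28,254.2 kg.
v_e = Isp · g₀ = 367 × 9.81 = 3600.3 m/s.
Rocket equation: Δv = v_e · ln(251,200/28,254.2) = 3600.3 × ln(8.891) = 3600.3 × 2.1850 ≈ 7867 m/s.

Δv ≈ 7870 m/s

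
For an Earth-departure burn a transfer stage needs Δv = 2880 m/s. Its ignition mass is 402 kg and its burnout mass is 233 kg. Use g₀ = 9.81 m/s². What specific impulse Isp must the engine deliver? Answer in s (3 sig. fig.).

ln(m₀/m_f) = ln(402/233) = ln(1.725) = 0.5454.
From the ideal rocket equation, v_e = Δv / ln(m₀/m_f) = 2880 / 0.5454 = 5280.4 m/s.
Isp = v_e / g₀ = 5280.4 / 9.81 = 538.3 s.

Isp ≈ 538 s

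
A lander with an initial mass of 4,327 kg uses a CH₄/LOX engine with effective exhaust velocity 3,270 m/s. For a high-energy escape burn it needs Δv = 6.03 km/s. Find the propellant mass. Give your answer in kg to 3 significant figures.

propellant mass ≈ 3640 kg

m₀/m_f = exp(Δv / v_e) = exp(6030 / 3270.0) = exp(1.8440) = 6.3220.
m_f = 4,327 / 6.3220 = 684.435 kg, so propellant = m₀ − m_f = 4,327 − 684.435 = 3,642.565 kg.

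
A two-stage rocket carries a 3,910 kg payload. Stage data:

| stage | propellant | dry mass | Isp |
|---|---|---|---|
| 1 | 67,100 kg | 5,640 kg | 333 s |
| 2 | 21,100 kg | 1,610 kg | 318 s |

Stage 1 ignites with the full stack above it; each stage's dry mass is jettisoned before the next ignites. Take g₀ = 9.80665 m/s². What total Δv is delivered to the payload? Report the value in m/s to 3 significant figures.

Δv ≈ 8580 m/s

Ignition mass of stage 1 = 67,100+5,640 + 21,100+1,610 + 3,910 = 99,360 kg.
Stage 1: m₀ = 99,360 kg, m_f = 99,360 − 67,100 = 32,260 kg; Δv = 333×9.80665×ln(3.08) = 3265.6×1.1249 ≈ 3674 m/s.
Stage 2: m₀ = 26,620 kg, m_f = 26,620 − 21,100 = 5,520 kg; Δv = 318×9.80665×ln(4.822) = 3118.5×1.5733 ≈ 4906 m/s.
Total Δv = 3674 + 4906 = 8580 m/s.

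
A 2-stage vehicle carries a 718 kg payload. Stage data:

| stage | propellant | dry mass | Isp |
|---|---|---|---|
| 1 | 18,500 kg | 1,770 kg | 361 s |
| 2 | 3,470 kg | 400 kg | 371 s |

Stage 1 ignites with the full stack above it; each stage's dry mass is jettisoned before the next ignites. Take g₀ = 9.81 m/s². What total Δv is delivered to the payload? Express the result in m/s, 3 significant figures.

Ignition mass of stage 1 = 18,500+1,770 + 3,470+400 + 718 = 24,858 kg.
Stage 1: m₀ = 24,858 kg, m_f = 24,858 − 18,500 = 6,358 kg; Δv = 361×9.81×ln(3.91) = 3541.4×1.3635 ≈ 4829 m/s.
Stage 2: m₀ = 4,588 kg, m_f = 4,588 − 3,470 = 1,118 kg; Δv = 371×9.81×ln(4.104) = 3639.5×1.4119 ≈ 5139 m/s.
Total Δv = 4829 + 5139 = 9968 m/s.

Δv ≈ 9970 m/s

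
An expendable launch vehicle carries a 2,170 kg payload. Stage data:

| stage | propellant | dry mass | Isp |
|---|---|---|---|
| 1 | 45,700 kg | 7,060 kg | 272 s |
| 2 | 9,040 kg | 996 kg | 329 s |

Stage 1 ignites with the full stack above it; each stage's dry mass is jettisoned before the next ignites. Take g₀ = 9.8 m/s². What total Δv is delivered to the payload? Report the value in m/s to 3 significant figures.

Δv ≈ 7590 m/s

Ignition mass of stage 1 = 45,700+7,060 + 9,040+996 + 2,170 = 64,966 kg.
Stage 1: m₀ = 64,966 kg, m_f = 64,966 − 45,700 = 19,266 kg; Δv = 272×9.8×ln(3.372) = 2665.6×1.2155 ≈ 3240 m/s.
Stage 2: m₀ = 12,206 kg, m_f = 12,206 − 9,040 = 3,166 kg; Δv = 329×9.8×ln(3.855) = 3224.2×1.3495 ≈ 4351 m/s.
Total Δv = 3240 + 4351 = 7591 m/s.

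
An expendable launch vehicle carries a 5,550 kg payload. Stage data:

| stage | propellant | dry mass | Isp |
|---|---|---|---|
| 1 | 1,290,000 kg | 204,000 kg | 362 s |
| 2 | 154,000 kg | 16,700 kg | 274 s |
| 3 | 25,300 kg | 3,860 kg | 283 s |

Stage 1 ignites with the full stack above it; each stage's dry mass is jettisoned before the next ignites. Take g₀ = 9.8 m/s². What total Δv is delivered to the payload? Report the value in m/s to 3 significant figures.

Ignition mass of stage 1 = 1,290,000+204,000 + 154,000+16,700 + 25,300+3,860 + 5,550 = 1,699,410 kg.
Stage 1: m₀ = 1,699,410 kg, m_f = 1,699,410 − 1,290,000 = 409,410 kg; Δv = 362×9.8×ln(4.151) = 3547.6×1.4233 ≈ 5049 m/s.
Stage 2: m₀ = 205,410 kg, m_f = 205,410 − 154,000 = 51,410 kg; Δv = 274×9.8×ln(3.996) = 2685.2×1.3852 ≈ 3719 m/s.
Stage 3: m₀ = 34,710 kg, m_f = 34,710 − 25,300 = 9,410 kg; Δv = 283×9.8×ln(3.689) = 2773.4×1.3053 ≈ 3620 m/s.
Total Δv = 5049 + 3719 + 3620 = 12388 m/s.

Δv ≈ 12400 m/s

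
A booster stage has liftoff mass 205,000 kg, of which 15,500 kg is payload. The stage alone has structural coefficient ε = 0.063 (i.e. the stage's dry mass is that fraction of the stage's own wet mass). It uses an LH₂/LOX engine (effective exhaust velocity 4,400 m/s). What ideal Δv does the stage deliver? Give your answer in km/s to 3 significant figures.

Δv ≈ 8.85 km/s

Stage wet mass = m₀ − payload = 205,000 − 15,500 = 189,500 kg.
Stage dry mass = ε × stage wet mass = 0.063 × 189,500 = 11,938.5 kg.
Burnout mass m_f = stage dry + payload = 11,938.5 + 15,500 = 27,438.5 kg.
Δv = v_e · ln(205,000/27,438.5) = 4400.0 × ln(7.471) = 4400.0 × 2.0111 ≈ 8849 m/s.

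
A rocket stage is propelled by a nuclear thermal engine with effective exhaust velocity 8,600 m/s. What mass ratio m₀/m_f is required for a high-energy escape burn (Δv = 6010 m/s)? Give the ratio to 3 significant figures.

By the Tsiolkovsky rocket equation, m₀/m_f = exp(Δv / v_e) = exp(6010 / 8600.0) = exp(0.6988) = 2.0114.

mass ratio ≈ 2.01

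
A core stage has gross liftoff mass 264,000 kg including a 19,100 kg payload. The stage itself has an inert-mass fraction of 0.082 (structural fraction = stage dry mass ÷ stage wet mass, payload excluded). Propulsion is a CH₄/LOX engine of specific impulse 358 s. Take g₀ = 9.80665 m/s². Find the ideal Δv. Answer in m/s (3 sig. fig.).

Δv ≈ 6700 m/s

Stage wet mass = m₀ − payload = 264,000 − 19,100 = 244,900 kg.
Stage dry mass = ε × stage wet mass = 0.082 × 244,900 = 20,081.8 kg.
Burnout mass m_f = stage dry + payload = 20,081.8 + 19,100 = 39,181.8 kg.
v_e = Isp · g₀ = 358 × 9.80665 = 3510.8 m/s.
Using Δv = v_e ln(m₀/m_f): Δv = v_e · ln(264,000/39,181.8) = 3510.8 × ln(6.738) = 3510.8 × 1.9077 ≈ 6698 m/s.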